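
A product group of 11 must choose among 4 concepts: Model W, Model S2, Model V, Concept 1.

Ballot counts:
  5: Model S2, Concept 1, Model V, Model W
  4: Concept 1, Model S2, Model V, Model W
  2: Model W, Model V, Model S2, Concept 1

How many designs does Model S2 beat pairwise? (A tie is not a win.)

3

Model S2 against each rival (11 engineers):
Model S2–Model W: Model S2 9–2.
Model S2–Model V: Model S2 9–2.
Model S2 vs Concept 1: Model S2 wins 7–4.
Model S2 beats Model W, Model V, Concept 1 — 3 pairwise wins.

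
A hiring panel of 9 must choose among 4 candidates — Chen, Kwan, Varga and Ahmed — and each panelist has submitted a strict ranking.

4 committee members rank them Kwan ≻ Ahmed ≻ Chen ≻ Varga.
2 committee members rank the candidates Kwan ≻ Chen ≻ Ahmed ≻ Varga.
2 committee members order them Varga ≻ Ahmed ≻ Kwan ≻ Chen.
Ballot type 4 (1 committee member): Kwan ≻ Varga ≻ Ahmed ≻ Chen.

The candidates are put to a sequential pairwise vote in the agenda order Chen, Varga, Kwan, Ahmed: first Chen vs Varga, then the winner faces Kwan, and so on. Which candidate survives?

Round 1: Chen vs Varga — 6–3, Chen advances.
Round 2: Chen vs Kwan — 0–9, Kwan advances.
Round 3: Kwan vs Ahmed — 7–2, Kwan advances.
Kwan survives the agenda.

Kwan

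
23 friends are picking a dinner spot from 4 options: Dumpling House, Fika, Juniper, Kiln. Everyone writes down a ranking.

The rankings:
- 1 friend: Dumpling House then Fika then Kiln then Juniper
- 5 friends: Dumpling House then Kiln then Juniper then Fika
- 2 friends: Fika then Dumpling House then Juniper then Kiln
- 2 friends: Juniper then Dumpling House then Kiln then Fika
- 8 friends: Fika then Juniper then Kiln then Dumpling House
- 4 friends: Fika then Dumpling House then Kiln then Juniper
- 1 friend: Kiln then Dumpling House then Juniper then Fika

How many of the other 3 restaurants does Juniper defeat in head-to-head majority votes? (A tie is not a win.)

1

Juniper against each rival (23 friends):
Juniper vs Dumpling House: 2+8 = 10 for Juniper, 13 for Dumpling House — Dumpling House by 13–10.
Juniper vs Fika: 8 to 15, Fika.
Juniper vs Kiln: 12 to 11, Juniper.
Juniper beats Kiln; loses to Dumpling House, Fika — 1 pairwise win.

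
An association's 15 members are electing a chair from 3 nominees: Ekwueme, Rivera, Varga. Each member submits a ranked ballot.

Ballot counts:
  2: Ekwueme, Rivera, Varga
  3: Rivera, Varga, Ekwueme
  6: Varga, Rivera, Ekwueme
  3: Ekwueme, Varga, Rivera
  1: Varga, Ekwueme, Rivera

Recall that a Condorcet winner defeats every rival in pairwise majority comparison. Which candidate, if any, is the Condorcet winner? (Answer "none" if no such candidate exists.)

Varga

Pairwise majorities:
Ekwueme–Rivera: Rivera 9–6.
Ekwueme vs Varga: 2+3 = 5 for Ekwueme, 10 for Varga — Varga by 10–5.
Rivera vs Varga: Rivera is ranked higher on 2+3 = 5 ballots, Varga on 10. Varga wins 10–5.
Varga beats each of Ekwueme, Rivera — Varga is the Condorcet winner.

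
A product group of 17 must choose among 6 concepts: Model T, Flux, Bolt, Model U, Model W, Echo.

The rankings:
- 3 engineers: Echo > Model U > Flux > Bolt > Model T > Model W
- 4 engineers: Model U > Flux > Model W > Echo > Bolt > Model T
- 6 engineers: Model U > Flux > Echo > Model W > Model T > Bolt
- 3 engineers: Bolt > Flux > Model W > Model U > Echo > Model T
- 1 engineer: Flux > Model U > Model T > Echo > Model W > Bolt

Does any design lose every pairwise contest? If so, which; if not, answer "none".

Head-to-head results (17 engineers):
Model T–Flux: Flux 17–0.
Model T vs Bolt: Model T is ranked higher on 6+1 = 7 ballots, Bolt on 10. Bolt wins 10–7.
Model T vs Model U: Model T preferred on 0 ballots; Model U wins 17–0.
Model T–Model W: Model W 13–4.
Model T vs Echo: Echo, 16–1.
Flux vs Bolt: Flux, 14–3.
Flux–Model U: Model U 13–4.
Flux vs Model W: Flux preferred on 3+4+6+3+1 = 17 ballots; Flux wins 17–0.
Flux vs Echo: 4+6+3+1 = 14 for Flux, 3 for Echo — Flux by 14–3.
Bolt vs Model U: Model U, 14–3.
Bolt vs Model W: 3+3 = 6 for Bolt, 11 for Model W — Model W by 11–6.
Bolt vs Echo: Bolt is ranked higher on 3 ballots, Echo on 14. Echo wins 14–3.
Model U vs Model W: Model U wins 14–3.
Model U vs Echo: Model U, 14–3.
Model W vs Echo: Echo wins 10–7.
Only Model T has no wins; Model T is the Condorcet loser.

Model T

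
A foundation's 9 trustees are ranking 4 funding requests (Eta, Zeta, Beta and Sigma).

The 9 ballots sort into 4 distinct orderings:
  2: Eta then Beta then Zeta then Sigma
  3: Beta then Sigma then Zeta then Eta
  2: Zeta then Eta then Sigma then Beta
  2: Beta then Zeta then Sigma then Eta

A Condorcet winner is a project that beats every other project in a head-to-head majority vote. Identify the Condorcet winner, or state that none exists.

Head-to-head results (9 reviewers):
Eta vs Zeta: 2 to 7, Zeta.
Eta vs Beta: 4 to 5, Beta.
Eta vs Sigma: Eta preferred on 2+2 = 4 ballots; Sigma wins 5–4.
Zeta vs Beta: Zeta preferred on 2 ballots; Beta wins 7–2.
Zeta vs Sigma: 6 to 3, Zeta.
Beta vs Sigma: Beta is ranked higher on 2+3+2 = 7 ballots, Sigma on 2. Beta wins 7–2.
Beta beats each of Eta, Zeta, Sigma — Beta is the Condorcet winner.

Beta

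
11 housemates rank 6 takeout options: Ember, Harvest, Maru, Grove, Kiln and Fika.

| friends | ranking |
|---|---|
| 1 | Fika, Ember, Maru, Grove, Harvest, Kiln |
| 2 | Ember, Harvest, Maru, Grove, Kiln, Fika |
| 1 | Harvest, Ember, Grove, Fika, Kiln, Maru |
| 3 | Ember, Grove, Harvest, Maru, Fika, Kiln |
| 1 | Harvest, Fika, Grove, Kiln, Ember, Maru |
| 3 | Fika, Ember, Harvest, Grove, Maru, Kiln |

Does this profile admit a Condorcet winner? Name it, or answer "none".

Pairwise majorities:
Ember vs Harvest: Ember, 9–2.
Ember vs Maru: Ember is ranked higher on 1+2+1+3+1+3 = 11 ballots, Maru on 0. Ember wins 11–0.
Ember vs Grove: Ember, 10–1.
Ember vs Kiln: Ember preferred on 1+2+1+3+3 = 10 ballots; Ember wins 10–1.
Ember vs Fika: 2+1+3 = 6 for Ember, 5 for Fika — Ember by 6–5.
Harvest–Maru: Harvest 10–1.
Harvest vs Grove: Harvest wins 7–4.
Harvest vs Kiln: Harvest preferred on 1+2+1+3+1+3 = 11 ballots; Harvest wins 11–0.
Harvest vs Fika: Harvest preferred on 2+1+3+1 = 7 ballots; Harvest wins 7–4.
Maru vs Grove: 3 to 8, Grove.
Maru vs Kiln: Maru, 9–2.
Maru vs Fika: Fika wins 6–5.
Grove vs Kiln: 11 to 0, Grove.
Grove vs Fika: Grove preferred on 2+1+3 = 6 ballots; Grove wins 6–5.
Kiln vs Fika: 2 for Kiln, 9 for Fika — Fika by 9–2.
Ember wins every pairwise contest, so Ember is the Condorcet winner.

Ember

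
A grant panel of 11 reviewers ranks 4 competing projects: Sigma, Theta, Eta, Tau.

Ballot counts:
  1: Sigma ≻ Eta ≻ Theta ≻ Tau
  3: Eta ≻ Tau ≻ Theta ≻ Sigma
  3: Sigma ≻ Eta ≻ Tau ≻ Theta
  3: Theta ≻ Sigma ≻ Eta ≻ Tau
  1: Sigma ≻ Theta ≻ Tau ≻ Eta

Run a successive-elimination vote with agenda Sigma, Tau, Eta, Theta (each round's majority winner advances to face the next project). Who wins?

Theta

Round 1: Sigma vs Tau — 8–3, Sigma advances.
Round 2: Sigma vs Eta — 8–3, Sigma advances.
Round 3: Sigma vs Theta — 5–6, Theta advances.
The agenda winner is Theta.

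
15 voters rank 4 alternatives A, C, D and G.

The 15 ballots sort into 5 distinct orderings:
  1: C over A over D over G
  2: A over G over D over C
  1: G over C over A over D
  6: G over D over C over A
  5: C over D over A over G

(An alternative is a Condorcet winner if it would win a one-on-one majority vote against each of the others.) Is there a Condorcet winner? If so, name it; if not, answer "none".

Check each pair by majority over 15 ballots:
A vs C: A is ranked higher on 2 ballots, C on 13. C wins 13–2.
A vs D: 4 to 11, D.
A vs G: A preferred on 1+2+5 = 8 ballots; A wins 8–7.
C vs D: 7 to 8, D.
C vs G: C preferred on 1+5 = 6 ballots; G wins 9–6.
D vs G: 6 to 9, G.
Every alternative loses at least once (A loses to C; C loses to D; D loses to G; G loses to A). The majority relation contains the cycle A > G > C > A, so there is no Condorcet winner.

none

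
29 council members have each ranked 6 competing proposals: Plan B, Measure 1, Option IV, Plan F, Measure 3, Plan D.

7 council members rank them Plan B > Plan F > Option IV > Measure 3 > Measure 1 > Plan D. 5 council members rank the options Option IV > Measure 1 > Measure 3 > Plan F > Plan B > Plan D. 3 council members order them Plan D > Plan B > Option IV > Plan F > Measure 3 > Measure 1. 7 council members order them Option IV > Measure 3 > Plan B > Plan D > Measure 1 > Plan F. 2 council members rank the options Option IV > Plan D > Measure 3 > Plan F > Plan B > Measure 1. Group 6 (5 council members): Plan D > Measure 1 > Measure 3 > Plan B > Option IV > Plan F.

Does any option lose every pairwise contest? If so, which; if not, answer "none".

Head-to-head results (29 council members):
Plan B vs Measure 1: 19 to 10, Plan B.
Plan B vs Option IV: Plan B preferred on 7+3+5 = 15 ballots; Plan B wins 15–14.
Plan B vs Plan F: 22 to 7, Plan B.
Plan B vs Measure 3: Plan B preferred on 7+3 = 10 ballots; Measure 3 wins 19–10.
Plan B vs Plan D: 7+5+7 = 19 for Plan B, 10 for Plan D — Plan B by 19–10.
Measure 1 vs Option IV: 5 to 24, Option IV.
Measure 1 vs Plan F: Measure 1 is ranked higher on 5+7+5 = 17 ballots, Plan F on 12. Measure 1 wins 17–12.
Measure 1 vs Measure 3: Measure 1 preferred on 5+5 = 10 ballots; Measure 3 wins 19–10.
Measure 1 vs Plan D: Plan D wins 17–12.
Option IV vs Plan F: Option IV wins 22–7.
Option IV vs Measure 3: Option IV wins 24–5.
Option IV–Plan D: Option IV 21–8.
Plan F vs Measure 3: 7+3 = 10 for Plan F, 19 for Measure 3 — Measure 3 by 19–10.
Plan F vs Plan D: Plan D wins 17–12.
Measure 3 vs Plan D: Measure 3 preferred on 7+5+7 = 19 ballots; Measure 3 wins 19–10.
Plan F is beaten in every head-to-head and is the Condorcet loser.

Plan F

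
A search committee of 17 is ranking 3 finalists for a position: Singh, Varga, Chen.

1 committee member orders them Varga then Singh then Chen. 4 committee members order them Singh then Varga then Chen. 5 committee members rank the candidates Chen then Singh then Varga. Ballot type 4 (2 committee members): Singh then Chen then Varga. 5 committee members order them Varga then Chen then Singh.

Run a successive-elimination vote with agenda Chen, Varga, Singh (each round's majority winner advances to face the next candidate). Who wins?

Round 1: Chen vs Varga — 7–10, Varga advances.
Round 2: Varga vs Singh — 6–11, Singh advances.
Singh survives the agenda.

Singh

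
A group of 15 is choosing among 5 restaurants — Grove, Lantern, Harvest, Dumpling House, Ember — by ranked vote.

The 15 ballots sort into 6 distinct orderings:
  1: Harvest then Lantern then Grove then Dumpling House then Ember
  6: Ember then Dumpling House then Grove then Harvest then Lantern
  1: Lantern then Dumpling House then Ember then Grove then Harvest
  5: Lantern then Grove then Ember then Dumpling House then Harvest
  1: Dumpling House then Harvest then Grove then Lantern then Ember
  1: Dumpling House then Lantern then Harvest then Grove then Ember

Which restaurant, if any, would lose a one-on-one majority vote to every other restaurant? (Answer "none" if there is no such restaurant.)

Pairwise majorities:
Grove vs Lantern: Lantern wins 8–7.
Grove vs Harvest: 12 to 3, Grove.
Grove vs Dumpling House: Grove preferred on 1+5 = 6 ballots; Dumpling House wins 9–6.
Grove vs Ember: 1+5+1+1 = 8 for Grove, 7 for Ember — Grove by 8–7.
Lantern vs Harvest: Harvest, 8–7.
Lantern vs Dumpling House: 1+1+5 = 7 for Lantern, 8 for Dumpling House — Dumpling House by 8–7.
Lantern vs Ember: Lantern, 9–6.
Harvest vs Dumpling House: Harvest preferred on 1 ballot; Dumpling House wins 14–1.
Harvest vs Ember: Ember wins 12–3.
Dumpling House vs Ember: 4 to 11, Ember.
Each restaurant has at least one pairwise win (Grove beats Harvest; Lantern beats Grove; Harvest beats Lantern; Dumpling House beats Grove; Ember beats Harvest) — no Condorcet loser.

none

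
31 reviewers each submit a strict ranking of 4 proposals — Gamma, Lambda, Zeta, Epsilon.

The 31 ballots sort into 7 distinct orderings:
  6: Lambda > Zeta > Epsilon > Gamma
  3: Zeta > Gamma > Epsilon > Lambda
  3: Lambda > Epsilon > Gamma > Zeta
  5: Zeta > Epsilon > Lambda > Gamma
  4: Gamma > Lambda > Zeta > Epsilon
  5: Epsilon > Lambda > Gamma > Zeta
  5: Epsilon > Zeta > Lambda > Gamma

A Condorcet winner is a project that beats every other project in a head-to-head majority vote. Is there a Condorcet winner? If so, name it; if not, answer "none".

Pairwise majorities:
Gamma vs Lambda: 3+4 = 7 for Gamma, 24 for Lambda — Lambda by 24–7.
Gamma vs Zeta: Gamma is ranked higher on 3+4+5 = 12 ballots, Zeta on 19. Zeta wins 19–12.
Gamma vs Epsilon: 7 to 24, Epsilon.
Lambda vs Zeta: 6+3+4+5 = 18 for Lambda, 13 for Zeta — Lambda by 18–13.
Lambda vs Epsilon: 6+3+4 = 13 for Lambda, 18 for Epsilon — Epsilon by 18–13.
Zeta vs Epsilon: Zeta is ranked higher on 6+3+5+4 = 18 ballots, Epsilon on 13. Zeta wins 18–13.
No project is unbeaten: Gamma loses to Lambda; Lambda loses to Epsilon; Zeta loses to Lambda; Epsilon loses to Zeta. In particular Lambda → Zeta → Epsilon → Lambda is a majority cycle — no Condorcet winner exists.

none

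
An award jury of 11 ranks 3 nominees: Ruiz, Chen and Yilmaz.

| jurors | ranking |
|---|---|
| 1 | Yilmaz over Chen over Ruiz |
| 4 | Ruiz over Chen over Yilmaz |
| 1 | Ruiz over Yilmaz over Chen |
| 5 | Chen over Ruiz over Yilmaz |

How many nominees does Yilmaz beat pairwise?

0

Yilmaz against each rival (11 jurors):
Yilmaz vs Ruiz: Yilmaz is ranked higher on 1 ballot, Ruiz on 10. Ruiz wins 10–1.
Yilmaz vs Chen: Chen wins 9–2.
Yilmaz beats no one; loses to Ruiz, Chen — 0 pairwise wins.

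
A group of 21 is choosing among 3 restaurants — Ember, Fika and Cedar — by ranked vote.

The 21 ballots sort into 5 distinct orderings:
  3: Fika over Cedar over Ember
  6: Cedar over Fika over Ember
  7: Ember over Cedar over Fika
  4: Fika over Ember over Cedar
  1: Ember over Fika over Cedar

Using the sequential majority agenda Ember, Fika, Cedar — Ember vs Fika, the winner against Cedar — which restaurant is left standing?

Round 1: Ember vs Fika — 8–13, Fika advances.
Round 2: Fika vs Cedar — 8–13, Cedar advances.
The agenda winner is Cedar.

Cedar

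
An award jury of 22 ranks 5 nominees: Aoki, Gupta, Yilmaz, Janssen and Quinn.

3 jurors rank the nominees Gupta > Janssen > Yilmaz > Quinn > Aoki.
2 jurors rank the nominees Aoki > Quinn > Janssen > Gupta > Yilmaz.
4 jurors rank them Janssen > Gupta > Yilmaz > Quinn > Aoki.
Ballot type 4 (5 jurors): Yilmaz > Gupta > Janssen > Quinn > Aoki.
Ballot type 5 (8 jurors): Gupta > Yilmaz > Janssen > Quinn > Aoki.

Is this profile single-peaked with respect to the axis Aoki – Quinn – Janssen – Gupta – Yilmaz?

yes

Axis positions: Aoki=1, Quinn=2, Janssen=3, Gupta=4, Yilmaz=5.
Ballot type 1 (peak Gupta at position 4): ranking walks positions 4-3-5-2-1, expanding outward from the peak — single-peaked.
Ballot type 2 (peak Aoki at position 1): ranking walks positions 1-2-3-4-5, expanding outward from the peak — single-peaked.
Ballot type 3 (peak Janssen at position 3): ranking walks positions 3-4-5-2-1, expanding outward from the peak — single-peaked.
Ballot type 4 (peak Yilmaz at position 5): ranking walks positions 5-4-3-2-1, expanding outward from the peak — single-peaked.
Ballot type 5 (peak Gupta at position 4): ranking walks positions 4-5-3-2-1, expanding outward from the peak — single-peaked.
Every ranking is single-peaked on this axis.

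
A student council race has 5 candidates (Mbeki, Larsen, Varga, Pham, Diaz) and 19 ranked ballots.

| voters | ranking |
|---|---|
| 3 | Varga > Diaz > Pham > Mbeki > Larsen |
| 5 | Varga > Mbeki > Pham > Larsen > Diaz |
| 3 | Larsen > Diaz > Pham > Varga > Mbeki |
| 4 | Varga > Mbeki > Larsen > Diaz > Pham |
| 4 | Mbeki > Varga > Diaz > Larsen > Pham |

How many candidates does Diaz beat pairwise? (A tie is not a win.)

1

Diaz against each rival (19 voters):
Diaz vs Mbeki: Diaz preferred on 3+3 = 6 ballots; Mbeki wins 13–6.
Diaz vs Larsen: 7 to 12, Larsen.
Diaz vs Varga: Varga wins 16–3.
Diaz vs Pham: Diaz preferred on 3+3+4+4 = 14 ballots; Diaz wins 14–5.
Diaz beats Pham; loses to Mbeki, Larsen, Varga — 1 pairwise win.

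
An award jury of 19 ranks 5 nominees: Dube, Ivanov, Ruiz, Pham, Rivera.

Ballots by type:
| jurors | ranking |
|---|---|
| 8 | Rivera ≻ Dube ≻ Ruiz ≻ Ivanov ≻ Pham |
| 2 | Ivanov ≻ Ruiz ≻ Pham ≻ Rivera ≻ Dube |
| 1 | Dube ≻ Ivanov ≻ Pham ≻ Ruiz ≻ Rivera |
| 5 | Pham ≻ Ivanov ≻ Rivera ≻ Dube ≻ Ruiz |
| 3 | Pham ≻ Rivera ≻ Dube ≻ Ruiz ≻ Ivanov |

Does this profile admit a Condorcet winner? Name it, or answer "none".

Check each pair by majority over 19 ballots:
Dube vs Ivanov: Dube is ranked higher on 8+1+3 = 12 ballots, Ivanov on 7. Dube wins 12–7.
Dube vs Ruiz: 8+1+5+3 = 17 for Dube, 2 for Ruiz — Dube by 17–2.
Dube vs Pham: Dube preferred on 8+1 = 9 ballots; Pham wins 10–9.
Dube vs Rivera: 1 to 18, Rivera.
Ivanov vs Ruiz: 8 to 11, Ruiz.
Ivanov vs Pham: 11 to 8, Ivanov.
Ivanov vs Rivera: Ivanov is ranked higher on 2+1+5 = 8 ballots, Rivera on 11. Rivera wins 11–8.
Ruiz vs Pham: Ruiz preferred on 8+2 = 10 ballots; Ruiz wins 10–9.
Ruiz vs Rivera: Ruiz is ranked higher on 2+1 = 3 ballots, Rivera on 16. Rivera wins 16–3.
Pham vs Rivera: 11 to 8, Pham.
Every nominee loses at least once (Dube loses to Pham; Ivanov loses to Dube; Ruiz loses to Dube; Pham loses to Ivanov; Rivera loses to Pham). The majority relation contains the cycle Dube beats Ivanov beats Pham beats Dube, so there is no Condorcet winner.

none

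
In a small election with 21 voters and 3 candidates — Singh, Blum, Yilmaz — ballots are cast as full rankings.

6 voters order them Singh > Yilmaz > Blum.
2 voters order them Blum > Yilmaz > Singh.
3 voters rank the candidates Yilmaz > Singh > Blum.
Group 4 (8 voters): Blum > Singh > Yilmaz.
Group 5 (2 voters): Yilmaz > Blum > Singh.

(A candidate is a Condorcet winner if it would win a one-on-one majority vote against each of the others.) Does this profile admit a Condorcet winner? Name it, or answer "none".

none

Head-to-head results (21 voters):
Singh vs Blum: 6+3 = 9 for Singh, 12 for Blum — Blum by 12–9.
Singh vs Yilmaz: Singh is ranked higher on 6+8 = 14 ballots, Yilmaz on 7. Singh wins 14–7.
Blum vs Yilmaz: 2+8 = 10 for Blum, 11 for Yilmaz — Yilmaz by 11–10.
Each candidate drops at least one matchup (Singh loses to Blum; Blum loses to Yilmaz; Yilmaz loses to Singh); the cycle Singh > Yilmaz > Blum > Singh rules out a Condorcet winner.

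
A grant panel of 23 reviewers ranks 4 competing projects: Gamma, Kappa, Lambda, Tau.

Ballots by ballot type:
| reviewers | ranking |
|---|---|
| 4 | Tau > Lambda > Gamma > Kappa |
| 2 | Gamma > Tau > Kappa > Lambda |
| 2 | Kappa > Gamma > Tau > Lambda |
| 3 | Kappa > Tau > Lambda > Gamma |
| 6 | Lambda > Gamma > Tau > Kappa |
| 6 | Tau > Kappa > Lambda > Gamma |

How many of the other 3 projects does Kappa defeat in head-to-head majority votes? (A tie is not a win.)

Kappa against each rival (23 reviewers):
Kappa vs Gamma: 2+3+6 = 11 for Kappa, 12 for Gamma — Gamma by 12–11.
Kappa vs Lambda: Kappa wins 13–10.
Kappa vs Tau: Tau wins 18–5.
Kappa beats Lambda; loses to Gamma, Tau — 1 pairwise win.

1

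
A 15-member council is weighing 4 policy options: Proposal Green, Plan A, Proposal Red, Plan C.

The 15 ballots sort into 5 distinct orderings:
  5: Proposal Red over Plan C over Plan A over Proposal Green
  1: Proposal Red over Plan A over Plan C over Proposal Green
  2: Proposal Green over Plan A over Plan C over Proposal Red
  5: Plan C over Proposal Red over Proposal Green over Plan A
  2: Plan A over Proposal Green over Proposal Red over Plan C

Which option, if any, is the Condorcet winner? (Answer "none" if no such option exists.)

Proposal Red

Head-to-head results (15 council members):
Proposal Green vs Plan A: Proposal Green is ranked higher on 2+5 = 7 ballots, Plan A on 8. Plan A wins 8–7.
Proposal Green vs Proposal Red: Proposal Green preferred on 2+2 = 4 ballots; Proposal Red wins 11–4.
Proposal Green vs Plan C: 4 to 11, Plan C.
Plan A vs Proposal Red: Plan A preferred on 2+2 = 4 ballots; Proposal Red wins 11–4.
Plan A vs Plan C: Plan A is ranked higher on 1+2+2 = 5 ballots, Plan C on 10. Plan C wins 10–5.
Proposal Red vs Plan C: 5+1+2 = 8 for Proposal Red, 7 for Plan C — Proposal Red by 8–7.
Proposal Red defeats every rival head-to-head and is the Condorcet winner.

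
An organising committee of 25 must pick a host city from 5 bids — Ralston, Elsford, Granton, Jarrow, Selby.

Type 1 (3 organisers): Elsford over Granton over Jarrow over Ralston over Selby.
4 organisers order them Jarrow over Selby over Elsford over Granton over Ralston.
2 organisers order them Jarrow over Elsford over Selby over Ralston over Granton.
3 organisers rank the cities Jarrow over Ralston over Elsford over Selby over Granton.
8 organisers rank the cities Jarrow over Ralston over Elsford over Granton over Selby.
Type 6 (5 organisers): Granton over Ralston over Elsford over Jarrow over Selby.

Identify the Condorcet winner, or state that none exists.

Jarrow

Pairwise majorities:
Ralston vs Elsford: Ralston wins 16–9.
Ralston–Granton: Ralston 13–12.
Ralston–Jarrow: Jarrow 20–5.
Ralston–Selby: Ralston 19–6.
Elsford–Granton: Elsford 20–5.
Elsford vs Jarrow: Jarrow, 17–8.
Elsford vs Selby: Elsford, 21–4.
Granton vs Jarrow: Jarrow wins 17–8.
Granton–Selby: Granton 16–9.
Jarrow–Selby: Jarrow 25–0.
Jarrow beats each of Ralston, Elsford, Granton, Selby — Jarrow is the Condorcet winner.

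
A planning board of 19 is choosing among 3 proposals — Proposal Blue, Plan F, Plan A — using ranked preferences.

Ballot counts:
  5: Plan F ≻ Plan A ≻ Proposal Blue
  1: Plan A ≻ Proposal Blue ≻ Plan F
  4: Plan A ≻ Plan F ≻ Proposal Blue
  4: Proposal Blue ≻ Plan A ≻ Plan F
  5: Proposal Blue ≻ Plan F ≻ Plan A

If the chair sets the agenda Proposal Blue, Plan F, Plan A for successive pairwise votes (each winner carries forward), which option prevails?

Plan A

Round 1: Proposal Blue vs Plan F — 10–9, Proposal Blue advances.
Round 2: Proposal Blue vs Plan A — 9–10, Plan A advances.
The agenda winner is Plan A.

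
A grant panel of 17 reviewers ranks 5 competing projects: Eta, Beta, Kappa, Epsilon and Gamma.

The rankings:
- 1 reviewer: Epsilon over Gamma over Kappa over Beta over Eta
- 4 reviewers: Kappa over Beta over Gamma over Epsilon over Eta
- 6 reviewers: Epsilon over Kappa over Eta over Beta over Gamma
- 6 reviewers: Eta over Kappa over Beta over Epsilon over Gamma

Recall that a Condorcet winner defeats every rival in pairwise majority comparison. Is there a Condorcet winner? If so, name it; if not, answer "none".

Pairwise majorities:
Eta–Beta: Eta 12–5.
Eta vs Kappa: Kappa wins 11–6.
Eta vs Epsilon: Epsilon wins 11–6.
Eta vs Gamma: Eta, 12–5.
Beta vs Kappa: Kappa wins 17–0.
Beta vs Epsilon: Beta wins 10–7.
Beta vs Gamma: Beta wins 16–1.
Kappa vs Epsilon: Kappa wins 10–7.
Kappa vs Gamma: Kappa wins 16–1.
Epsilon–Gamma: Epsilon 13–4.
Kappa defeats every rival head-to-head and is the Condorcet winner.

Kappa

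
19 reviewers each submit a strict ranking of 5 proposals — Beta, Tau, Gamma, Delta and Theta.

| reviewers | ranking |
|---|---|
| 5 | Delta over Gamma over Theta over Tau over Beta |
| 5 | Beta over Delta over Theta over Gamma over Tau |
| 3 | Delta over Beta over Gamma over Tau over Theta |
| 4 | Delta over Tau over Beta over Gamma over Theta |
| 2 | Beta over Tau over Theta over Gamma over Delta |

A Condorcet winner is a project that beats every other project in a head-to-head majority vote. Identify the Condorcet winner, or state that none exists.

Delta

Head-to-head results (19 reviewers):
Beta vs Tau: 10 to 9, Beta.
Beta vs Gamma: Beta is ranked higher on 5+3+4+2 = 14 ballots, Gamma on 5. Beta wins 14–5.
Beta vs Delta: 5+2 = 7 for Beta, 12 for Delta — Delta by 12–7.
Beta vs Theta: Beta is ranked higher on 5+3+4+2 = 14 ballots, Theta on 5. Beta wins 14–5.
Tau vs Gamma: Tau is ranked higher on 4+2 = 6 ballots, Gamma on 13. Gamma wins 13–6.
Tau vs Delta: Tau preferred on 2 ballots; Delta wins 17–2.
Tau vs Theta: Tau preferred on 3+4+2 = 9 ballots; Theta wins 10–9.
Gamma vs Delta: Gamma is ranked higher on 2 ballots, Delta on 17. Delta wins 17–2.
Gamma vs Theta: 12 to 7, Gamma.
Delta vs Theta: Delta preferred on 5+5+3+4 = 17 ballots; Delta wins 17–2.
Delta defeats every rival head-to-head and is the Condorcet winner.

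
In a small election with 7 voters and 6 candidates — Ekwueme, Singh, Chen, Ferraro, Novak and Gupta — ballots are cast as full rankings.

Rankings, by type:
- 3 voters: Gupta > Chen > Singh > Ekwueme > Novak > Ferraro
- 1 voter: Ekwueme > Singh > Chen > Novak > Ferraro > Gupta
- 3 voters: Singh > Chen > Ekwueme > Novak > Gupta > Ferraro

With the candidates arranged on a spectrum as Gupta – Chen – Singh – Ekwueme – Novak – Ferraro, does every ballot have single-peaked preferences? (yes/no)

yes

Axis positions: Gupta=1, Chen=2, Singh=3, Ekwueme=4, Novak=5, Ferraro=6.
Type 1 (peak Gupta at position 1): ranking walks positions 1-2-3-4-5-6, expanding outward from the peak — single-peaked.
Type 2 (peak Ekwueme at position 4): ranking walks positions 4-3-2-5-6-1, expanding outward from the peak — single-peaked.
Type 3 (peak Singh at position 3): ranking walks positions 3-2-4-5-1-6, expanding outward from the peak — single-peaked.
Every ranking is single-peaked on this axis.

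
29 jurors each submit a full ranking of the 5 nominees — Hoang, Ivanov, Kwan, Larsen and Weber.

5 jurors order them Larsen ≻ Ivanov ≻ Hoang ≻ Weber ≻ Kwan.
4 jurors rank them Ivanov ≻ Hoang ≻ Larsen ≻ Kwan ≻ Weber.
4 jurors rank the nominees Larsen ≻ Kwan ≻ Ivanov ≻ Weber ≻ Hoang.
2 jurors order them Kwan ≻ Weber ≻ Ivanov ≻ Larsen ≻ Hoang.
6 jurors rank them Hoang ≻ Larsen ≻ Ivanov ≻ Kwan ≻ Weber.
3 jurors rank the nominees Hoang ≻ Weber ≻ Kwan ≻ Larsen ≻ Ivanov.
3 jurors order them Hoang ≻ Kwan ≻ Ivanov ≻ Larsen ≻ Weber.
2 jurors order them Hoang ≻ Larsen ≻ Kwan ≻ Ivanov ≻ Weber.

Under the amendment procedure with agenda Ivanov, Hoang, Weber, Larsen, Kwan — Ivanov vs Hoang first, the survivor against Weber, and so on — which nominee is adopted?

Round 1: Ivanov vs Hoang — 15–14, Ivanov advances.
Round 2: Ivanov vs Weber — 24–5, Ivanov advances.
Round 3: Ivanov vs Larsen — 9–20, Larsen advances.
Round 4: Larsen vs Kwan — 21–8, Larsen advances.
Larsen survives the agenda.

Larsen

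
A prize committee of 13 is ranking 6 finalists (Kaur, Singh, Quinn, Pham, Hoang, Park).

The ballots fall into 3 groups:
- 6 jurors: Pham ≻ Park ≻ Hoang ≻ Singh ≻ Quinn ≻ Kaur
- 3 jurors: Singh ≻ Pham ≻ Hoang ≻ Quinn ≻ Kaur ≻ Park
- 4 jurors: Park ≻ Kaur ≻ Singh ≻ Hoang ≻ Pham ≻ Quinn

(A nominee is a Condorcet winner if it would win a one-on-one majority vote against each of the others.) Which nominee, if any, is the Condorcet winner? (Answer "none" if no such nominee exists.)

none

Check each pair by majority over 13 ballots:
Kaur–Singh: Singh 9–4.
Kaur vs Quinn: Kaur preferred on 4 ballots; Quinn wins 9–4.
Kaur vs Pham: 4 for Kaur, 9 for Pham — Pham by 9–4.
Kaur vs Hoang: Kaur preferred on 4 ballots; Hoang wins 9–4.
Kaur vs Park: Park, 10–3.
Singh–Quinn: Singh 13–0.
Singh–Pham: Singh 7–6.
Singh vs Hoang: Singh, 7–6.
Singh vs Park: Park, 10–3.
Quinn vs Pham: Quinn preferred on 0 ballots; Pham wins 13–0.
Quinn vs Hoang: Quinn preferred on 0 ballots; Hoang wins 13–0.
Quinn vs Park: Quinn is ranked higher on 3 ballots, Park on 10. Park wins 10–3.
Pham vs Hoang: Pham preferred on 6+3 = 9 ballots; Pham wins 9–4.
Pham–Park: Pham 9–4.
Hoang–Park: Park 10–3.
Every nominee loses at least once (Kaur loses to Singh; Singh loses to Park; Quinn loses to Singh; Pham loses to Singh; Hoang loses to Singh; Park loses to Pham). The majority relation contains the cycle Singh beats Pham beats Park beats Singh, so there is no Condorcet winner.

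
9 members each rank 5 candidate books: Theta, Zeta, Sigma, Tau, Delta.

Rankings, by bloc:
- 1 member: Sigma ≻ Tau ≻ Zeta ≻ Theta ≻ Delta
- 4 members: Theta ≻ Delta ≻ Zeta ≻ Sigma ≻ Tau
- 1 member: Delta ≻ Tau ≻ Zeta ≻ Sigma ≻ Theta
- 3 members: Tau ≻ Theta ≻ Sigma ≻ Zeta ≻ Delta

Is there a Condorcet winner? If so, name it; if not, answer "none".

none

Check each pair by majority over 9 ballots:
Theta vs Zeta: Theta is ranked higher on 4+3 = 7 ballots, Zeta on 2. Theta wins 7–2.
Theta vs Sigma: 7 to 2, Theta.
Theta vs Tau: Theta is ranked higher on 4 ballots, Tau on 5. Tau wins 5–4.
Theta vs Delta: Theta, 8–1.
Zeta vs Sigma: 4+1 = 5 for Zeta, 4 for Sigma — Zeta by 5–4.
Zeta vs Tau: Tau wins 5–4.
Zeta vs Delta: 4 to 5, Delta.
Sigma vs Tau: Sigma wins 5–4.
Sigma vs Delta: 1+3 = 4 for Sigma, 5 for Delta — Delta by 5–4.
Tau–Delta: Delta 5–4.
Every book loses at least once (Theta loses to Tau; Zeta loses to Theta; Sigma loses to Theta; Tau loses to Sigma; Delta loses to Theta). The majority relation contains the cycle Theta beats Sigma beats Tau beats Theta, so there is no Condorcet winner.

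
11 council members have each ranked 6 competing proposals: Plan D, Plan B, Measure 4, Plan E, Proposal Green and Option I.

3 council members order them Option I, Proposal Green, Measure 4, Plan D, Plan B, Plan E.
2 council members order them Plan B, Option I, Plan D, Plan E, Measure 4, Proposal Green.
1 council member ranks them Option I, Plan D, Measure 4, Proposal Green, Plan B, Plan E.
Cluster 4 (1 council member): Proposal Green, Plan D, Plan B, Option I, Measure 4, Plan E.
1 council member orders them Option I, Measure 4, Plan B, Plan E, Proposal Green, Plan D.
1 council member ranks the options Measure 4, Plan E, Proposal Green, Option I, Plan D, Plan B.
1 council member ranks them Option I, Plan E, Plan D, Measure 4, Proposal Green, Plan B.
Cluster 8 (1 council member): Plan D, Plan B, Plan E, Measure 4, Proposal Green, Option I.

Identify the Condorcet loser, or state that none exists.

none

Head-to-head results (11 council members):
Plan D vs Plan B: Plan D preferred on 3+1+1+1+1+1 = 8 ballots; Plan D wins 8–3.
Plan D–Measure 4: Plan D 6–5.
Plan D vs Plan E: Plan D, 8–3.
Plan D vs Proposal Green: Proposal Green, 6–5.
Plan D vs Option I: 2 to 9, Option I.
Plan B vs Measure 4: 2+1+1 = 4 for Plan B, 7 for Measure 4 — Measure 4 by 7–4.
Plan B vs Plan E: Plan B, 9–2.
Plan B–Proposal Green: Proposal Green 7–4.
Plan B vs Option I: 4 to 7, Option I.
Measure 4 vs Plan E: Measure 4, 7–4.
Measure 4 vs Proposal Green: Measure 4 is ranked higher on 2+1+1+1+1+1 = 7 ballots, Proposal Green on 4. Measure 4 wins 7–4.
Measure 4 vs Option I: Measure 4 preferred on 1+1 = 2 ballots; Option I wins 9–2.
Plan E vs Proposal Green: Plan E is ranked higher on 2+1+1+1+1 = 6 ballots, Proposal Green on 5. Plan E wins 6–5.
Plan E vs Option I: 1+1 = 2 for Plan E, 9 for Option I — Option I by 9–2.
Proposal Green vs Option I: Proposal Green preferred on 1+1+1 = 3 ballots; Option I wins 8–3.
No option is winless: Plan D beats Plan B; Plan B beats Plan E; Measure 4 beats Plan B; Plan E beats Proposal Green; Proposal Green beats Plan D; Option I beats Plan D. There is no Condorcet loser.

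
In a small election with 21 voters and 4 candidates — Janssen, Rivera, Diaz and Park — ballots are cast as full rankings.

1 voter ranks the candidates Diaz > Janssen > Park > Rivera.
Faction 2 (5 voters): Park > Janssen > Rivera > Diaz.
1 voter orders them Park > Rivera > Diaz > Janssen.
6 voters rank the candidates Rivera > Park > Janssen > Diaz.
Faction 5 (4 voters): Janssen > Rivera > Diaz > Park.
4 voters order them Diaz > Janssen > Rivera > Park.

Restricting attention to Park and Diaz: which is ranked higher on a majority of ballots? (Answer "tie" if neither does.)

Park

Ballots ranking Park above Diaz: 5 + 1 + 6 = 12.
Ballots ranking Diaz above Park: 21 − 12 = 9.
Park wins the head-to-head 12–9.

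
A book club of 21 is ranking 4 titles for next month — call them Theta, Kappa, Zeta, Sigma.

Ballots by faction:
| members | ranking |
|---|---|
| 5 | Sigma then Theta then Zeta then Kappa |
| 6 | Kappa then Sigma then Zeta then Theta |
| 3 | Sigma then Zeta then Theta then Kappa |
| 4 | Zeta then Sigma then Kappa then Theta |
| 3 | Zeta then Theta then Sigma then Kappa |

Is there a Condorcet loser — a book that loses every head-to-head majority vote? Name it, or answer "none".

Pairwise majorities:
Theta vs Kappa: Theta, 11–10.
Theta vs Zeta: 5 for Theta, 16 for Zeta — Zeta by 16–5.
Theta vs Sigma: Sigma wins 18–3.
Kappa vs Zeta: Kappa is ranked higher on 6 ballots, Zeta on 15. Zeta wins 15–6.
Kappa vs Sigma: 6 to 15, Sigma.
Zeta–Sigma: Sigma 14–7.
Kappa is beaten in every head-to-head and is the Condorcet loser.

Kappa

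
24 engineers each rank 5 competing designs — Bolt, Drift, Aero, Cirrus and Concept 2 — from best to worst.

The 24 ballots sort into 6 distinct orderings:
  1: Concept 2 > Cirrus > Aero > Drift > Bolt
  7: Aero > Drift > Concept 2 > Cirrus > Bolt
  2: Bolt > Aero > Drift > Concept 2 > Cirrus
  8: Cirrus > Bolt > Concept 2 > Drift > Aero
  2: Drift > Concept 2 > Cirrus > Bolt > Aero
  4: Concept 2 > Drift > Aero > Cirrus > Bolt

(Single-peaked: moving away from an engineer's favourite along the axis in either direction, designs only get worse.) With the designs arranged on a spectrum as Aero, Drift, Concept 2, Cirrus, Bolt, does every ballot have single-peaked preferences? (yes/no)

no

Axis positions: Aero=1, Drift=2, Concept 2=3, Cirrus=4, Bolt=5.
Cluster 1: ranking walks positions 3-4-1-2-5; Aero is ranked above Drift even though Drift lies between Aero and the peak Concept 2 on the axis — preferences dip and rise again. Not single-peaked.
Cluster 2 (peak Aero at position 1): ranking walks positions 1-2-3-4-5, expanding outward from the peak — single-peaked.
Cluster 3: ranking walks positions 5-1-2-3-4; Aero is ranked above Cirrus even though Cirrus lies between Aero and the peak Bolt on the axis — preferences dip and rise again. Not single-peaked.
Cluster 4 (peak Cirrus at position 4): ranking walks positions 4-5-3-2-1, expanding outward from the peak — single-peaked.
Cluster 5 (peak Drift at position 2): ranking walks positions 2-3-4-5-1, expanding outward from the peak — single-peaked.
Cluster 6 (peak Concept 2 at position 3): ranking walks positions 3-2-1-4-5, expanding outward from the peak — single-peaked.
Cluster 1 violates single-peakedness, so the profile is not single-peaked on this axis.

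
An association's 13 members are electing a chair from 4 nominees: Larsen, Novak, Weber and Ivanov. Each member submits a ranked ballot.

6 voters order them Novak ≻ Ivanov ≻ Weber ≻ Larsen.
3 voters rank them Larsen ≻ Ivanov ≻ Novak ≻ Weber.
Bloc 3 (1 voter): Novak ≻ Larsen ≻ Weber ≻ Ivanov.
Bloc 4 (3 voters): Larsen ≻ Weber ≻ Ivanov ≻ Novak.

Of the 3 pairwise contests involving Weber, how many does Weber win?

0

Weber against each rival (13 voters):
Weber vs Larsen: Larsen wins 7–6.
Weber vs Novak: 3 for Weber, 10 for Novak — Novak by 10–3.
Weber–Ivanov: Ivanov 9–4.
Weber beats no one; loses to Larsen, Novak, Ivanov — 0 pairwise wins.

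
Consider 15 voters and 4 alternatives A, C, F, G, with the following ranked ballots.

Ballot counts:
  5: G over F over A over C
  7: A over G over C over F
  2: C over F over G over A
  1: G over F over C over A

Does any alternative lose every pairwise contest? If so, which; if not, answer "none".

none

Head-to-head results (15 voters):
A vs C: A is ranked higher on 5+7 = 12 ballots, C on 3. A wins 12–3.
A vs F: A is ranked higher on 7 ballots, F on 8. F wins 8–7.
A vs G: 7 to 8, G.
C vs F: C is ranked higher on 7+2 = 9 ballots, F on 6. C wins 9–6.
C vs G: 2 to 13, G.
F vs G: 2 to 13, G.
No alternative is winless: A beats C; C beats F; F beats A; G beats A. There is no Condorcet loser.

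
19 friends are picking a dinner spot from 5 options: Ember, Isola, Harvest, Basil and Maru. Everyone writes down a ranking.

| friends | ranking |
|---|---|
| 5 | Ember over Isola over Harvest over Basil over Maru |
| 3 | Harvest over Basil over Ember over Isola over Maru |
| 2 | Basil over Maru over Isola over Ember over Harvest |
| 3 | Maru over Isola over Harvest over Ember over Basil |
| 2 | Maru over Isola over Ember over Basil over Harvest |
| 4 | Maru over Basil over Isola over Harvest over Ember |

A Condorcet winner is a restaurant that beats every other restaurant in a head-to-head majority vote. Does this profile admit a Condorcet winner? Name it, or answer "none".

Pairwise majorities:
Ember vs Isola: Isola, 11–8.
Ember–Harvest: Harvest 10–9.
Ember vs Basil: Ember, 10–9.
Ember vs Maru: Maru, 11–8.
Isola vs Harvest: Isola wins 16–3.
Isola vs Basil: Isola wins 10–9.
Isola vs Maru: Maru, 11–8.
Harvest vs Basil: Harvest wins 11–8.
Harvest–Maru: Maru 11–8.
Basil–Maru: Basil 10–9.
No restaurant is unbeaten: Ember loses to Isola; Isola loses to Maru; Harvest loses to Isola; Basil loses to Ember; Maru loses to Basil. In particular Ember > Basil > Maru > Ember is a majority cycle — no Condorcet winner exists.

none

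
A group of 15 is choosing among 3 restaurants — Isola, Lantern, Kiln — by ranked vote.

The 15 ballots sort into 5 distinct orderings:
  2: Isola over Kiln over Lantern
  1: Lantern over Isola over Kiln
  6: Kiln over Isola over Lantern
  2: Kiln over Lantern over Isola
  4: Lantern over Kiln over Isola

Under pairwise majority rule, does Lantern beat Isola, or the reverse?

Isola

Ballots ranking Lantern above Isola: 1 + 2 + 4 = 7.
Ballots ranking Isola above Lantern: 15 − 7 = 8.
Isola wins the head-to-head 8–7.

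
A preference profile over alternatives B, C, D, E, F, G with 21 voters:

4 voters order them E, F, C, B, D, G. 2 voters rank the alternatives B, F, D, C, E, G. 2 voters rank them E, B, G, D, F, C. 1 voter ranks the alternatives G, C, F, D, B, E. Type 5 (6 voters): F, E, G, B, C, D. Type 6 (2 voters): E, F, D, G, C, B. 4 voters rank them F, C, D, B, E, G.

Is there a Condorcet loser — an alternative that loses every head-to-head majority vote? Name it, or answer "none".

none

Pairwise majorities:
B vs C: 10 to 11, C.
B vs D: B, 14–7.
B–E: E 14–7.
B vs F: 4 to 17, F.
B vs G: 4+2+2+4 = 12 for B, 9 for G — B by 12–9.
C vs D: C is ranked higher on 4+1+6+4 = 15 ballots, D on 6. C wins 15–6.
C vs E: C preferred on 2+1+4 = 7 ballots; E wins 14–7.
C vs F: C is ranked higher on 1 ballot, F on 20. F wins 20–1.
C vs G: 4+2+4 = 10 for C, 11 for G — G by 11–10.
D vs E: D preferred on 2+1+4 = 7 ballots; E wins 14–7.
D vs F: F, 19–2.
D–G: D 12–9.
E vs F: 4+2+2 = 8 for E, 13 for F — F by 13–8.
E vs G: E preferred on 4+2+2+6+2+4 = 20 ballots; E wins 20–1.
F–G: F 18–3.
Every alternative wins at least one matchup (B beats D; C beats B; D beats G; E beats B; F beats B; G beats C), so there is no Condorcet loser.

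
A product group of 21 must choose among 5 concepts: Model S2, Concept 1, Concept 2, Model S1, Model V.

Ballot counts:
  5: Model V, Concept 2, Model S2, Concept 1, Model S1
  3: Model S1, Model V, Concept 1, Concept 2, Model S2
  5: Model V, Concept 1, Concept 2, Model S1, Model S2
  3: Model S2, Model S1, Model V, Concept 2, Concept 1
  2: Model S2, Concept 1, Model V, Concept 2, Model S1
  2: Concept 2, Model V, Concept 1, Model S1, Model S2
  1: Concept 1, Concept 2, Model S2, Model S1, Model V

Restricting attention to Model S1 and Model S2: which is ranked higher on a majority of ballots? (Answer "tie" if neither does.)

Model S2

Ballots ranking Model S1 above Model S2: 3 + 5 + 2 = 10.
Ballots ranking Model S2 above Model S1: 21 − 10 = 11.
Model S2 wins the head-to-head 11–10.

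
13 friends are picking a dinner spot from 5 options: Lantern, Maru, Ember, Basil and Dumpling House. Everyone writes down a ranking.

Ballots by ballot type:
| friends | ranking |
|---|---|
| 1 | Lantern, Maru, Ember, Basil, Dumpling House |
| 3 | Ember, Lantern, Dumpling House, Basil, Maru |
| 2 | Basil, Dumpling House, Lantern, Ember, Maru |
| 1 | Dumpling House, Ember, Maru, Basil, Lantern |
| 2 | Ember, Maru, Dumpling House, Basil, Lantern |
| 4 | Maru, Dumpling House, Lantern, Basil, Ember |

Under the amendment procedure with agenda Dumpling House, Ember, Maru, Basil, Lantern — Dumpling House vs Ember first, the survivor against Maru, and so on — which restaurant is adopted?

Maru

Round 1: Dumpling House vs Ember — 7–6, Dumpling House advances.
Round 2: Dumpling House vs Maru — 6–7, Maru advances.
Round 3: Maru vs Basil — 8–5, Maru advances.
Round 4: Maru vs Lantern — 7–6, Maru advances.
Maru survives the agenda.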